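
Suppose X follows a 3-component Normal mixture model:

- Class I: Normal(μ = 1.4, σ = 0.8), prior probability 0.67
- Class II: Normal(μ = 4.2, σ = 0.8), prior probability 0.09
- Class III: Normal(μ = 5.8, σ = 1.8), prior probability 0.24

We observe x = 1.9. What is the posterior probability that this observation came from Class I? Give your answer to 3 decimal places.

0.979

The responsibility of component k is P(Z=k) f_k(x) divided by Σ_j P(Z=j) f_j(x).
Normal densities:
  L_I = (1/(0.8·√(2π)))·exp(−(1.9−1.4)²/(2·0.8²)) = 0.498678·exp(-0.19531) = 0.410201
  L_II = (1/(0.8·√(2π)))·exp(−(1.9−4.2)²/(2·0.8²)) = 0.498678·exp(-4.13281) = 0.00799765
  L_III = (1/(1.8·√(2π)))·exp(−(1.9−5.8)²/(2·1.8²)) = 0.221635·exp(-2.34722) = 0.0211959
Multiply by the mixture weights:
  P(Z=I)·L_I = 0.67 × 0.410201 = 0.274835
  P(Z=II)·L_II = 0.09 × 0.00799765 = 0.000719789
  P(Z=III)·L_III = 0.24 × 0.0211959 = 0.00508702
Normaliser: 0.274835 + 0.000719789 + 0.00508702 = 0.280642
So the posterior for Class I is 0.274835 / 0.280642 ≈ 0.979.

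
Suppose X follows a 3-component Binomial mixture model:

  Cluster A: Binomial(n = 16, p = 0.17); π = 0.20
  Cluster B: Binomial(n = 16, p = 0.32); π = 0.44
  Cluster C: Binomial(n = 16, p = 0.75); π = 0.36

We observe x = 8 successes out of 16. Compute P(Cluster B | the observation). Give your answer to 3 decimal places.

0.792

By Bayes' theorem, P(k | x) = π_k f_k(x) / Σ_j π_j f_j(x).
Binomial probabilities:
  p_A = C(16,8)·0.17^8·0.83^8 = 12870·6.97576e-07·0.225229 = 0.00202206
  p_B = C(16,8)·0.32^8·0.68^8 = 12870·0.000109951·0.0457163 = 0.0646919
  p_C = C(16,8)·0.75^8·0.25^8 = 12870·0.100113·1.52588e-05 = 0.0196602
Multiply by the mixture weights:
  π_A·p_A = 0.20 × 0.00202206 = 0.000404413
  π_B·p_B = 0.44 × 0.0646919 = 0.0284644
  π_C·p_C = 0.36 × 0.0196602 = 0.00707768
Evidence: 0.000404413 + 0.0284644 + 0.00707768 = 0.0359465
P(Cluster B | data) ≈ 0.792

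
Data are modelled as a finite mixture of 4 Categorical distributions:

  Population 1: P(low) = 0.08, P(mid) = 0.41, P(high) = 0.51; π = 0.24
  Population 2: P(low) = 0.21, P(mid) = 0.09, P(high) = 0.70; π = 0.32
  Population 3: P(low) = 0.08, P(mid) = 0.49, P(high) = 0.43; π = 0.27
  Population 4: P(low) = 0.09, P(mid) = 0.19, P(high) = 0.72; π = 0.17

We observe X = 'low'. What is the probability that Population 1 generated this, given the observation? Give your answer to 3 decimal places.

Posterior ∝ prior × likelihood, so P(k | x) ∝ P(Z=k) f_k(x); normalise over all components.
Evaluate each component's likelihood at the observed value:
  p_1 = P(low | comp) = 0.08
  p_2 = P(low | comp) = 0.21
  p_3 = P(low | comp) = 0.08
  p_4 = P(low | comp) = 0.09
Multiply by the mixture weights:
  P(Z=1)·p_1 = 0.24 × 0.08 = 0.0192
  P(Z=2)·p_2 = 0.32 × 0.21 = 0.0672
  P(Z=3)·p_3 = 0.27 × 0.08 = 0.0216
  P(Z=4)·p_4 = 0.17 × 0.09 = 0.0153
Marginal: 0.0192 + 0.0672 + 0.0216 + 0.0153 = 0.1233
So the posterior for Population 1 is 0.0192 / 0.1233 ≈ 0.156.

0.156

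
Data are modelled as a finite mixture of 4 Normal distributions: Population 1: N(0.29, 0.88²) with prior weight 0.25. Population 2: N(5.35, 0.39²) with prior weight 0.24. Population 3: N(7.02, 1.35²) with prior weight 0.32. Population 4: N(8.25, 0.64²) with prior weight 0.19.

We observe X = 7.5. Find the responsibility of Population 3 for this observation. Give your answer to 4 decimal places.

0.5983

Apply Bayes' rule: the posterior for each component is proportional to its prior times its likelihood at x.
Evaluate each component's likelihood at the observed value:
  L_1 = (1/(0.88·√(2π)))·exp(−(7.5−0.29)²/(2·0.88²)) = 0.453344·exp(-33.56411) = 1.20148e-15
  L_2 = (1/(0.39·√(2π)))·exp(−(7.5−5.35)²/(2·0.39²)) = 1.022929·exp(-15.19560) = 2.57325e-07
  L_3 = (1/(1.35·√(2π)))·exp(−(7.5−7.02)²/(2·1.35²)) = 0.295513·exp(-0.06321) = 0.277412
  L_4 = (1/(0.64·√(2π)))·exp(−(7.5−8.25)²/(2·0.64²)) = 0.623347·exp(-0.68665) = 0.313707
Prior × likelihood for each component:
  w_1·L_1 = 0.25 × 1.20148e-15 = 3.00371e-16
  w_2·L_2 = 0.24 × 2.57325e-07 = 6.17581e-08
  w_3·L_3 = 0.32 × 0.277412 = 0.0887717
  w_4·L_4 = 0.19 × 0.313707 = 0.0596043
Normaliser: 3.00371e-16 + 6.17581e-08 + 0.0887717 + 0.0596043 = 0.148376
P(Population 3 | 7.5) = 0.0887717 / 0.148376 ≈ 0.5983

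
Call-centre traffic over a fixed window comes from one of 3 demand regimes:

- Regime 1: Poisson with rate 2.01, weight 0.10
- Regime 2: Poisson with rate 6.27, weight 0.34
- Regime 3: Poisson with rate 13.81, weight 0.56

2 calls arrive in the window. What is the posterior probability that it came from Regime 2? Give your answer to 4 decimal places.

0.3180

P(component k | x) = π_k·f_k(x) / marginal(x), where marginal(x) = Σ_j π_j·f_j(x).
Evaluate each component's likelihood at the observed value:
  f_1 = e^(−2.01)·2.01^2/2! = 0.270664
  f_2 = e^(−6.27)·6.27^2/2! = 0.0371945
  f_3 = e^(−13.81)·13.81^2/2! = 9.5885e-05
Weight by the priors:
  π_1·f_1 = 0.10 × 0.270664 = 0.0270664
  π_2·f_2 = 0.34 × 0.0371945 = 0.0126461
  π_3·f_3 = 0.56 × 9.5885e-05 = 5.36956e-05
Normaliser: 0.0270664 + 0.0126461 + 5.36956e-05 = 0.0397662
So the posterior for Regime 2 is 0.0126461 / 0.0397662 ≈ 0.3180.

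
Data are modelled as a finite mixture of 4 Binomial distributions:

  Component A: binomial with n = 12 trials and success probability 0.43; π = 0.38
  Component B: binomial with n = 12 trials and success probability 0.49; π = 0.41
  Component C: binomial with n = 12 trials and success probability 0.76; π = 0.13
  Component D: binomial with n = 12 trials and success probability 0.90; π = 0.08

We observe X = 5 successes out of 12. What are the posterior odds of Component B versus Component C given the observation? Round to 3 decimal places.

68.749

Only the two components matter; the odds are (π_i f_i(x)) / (π_j f_j(x)).
Evaluate each component's likelihood at the observed value:
  f_A = 0.22761
  f_B = 0.200769
  f_C = 0.00921026
  f_D = 4.67668e-05
Odds = (0.41/0.13) × (0.200769/0.00921026) = 3.15385 × 21.7984 ≈ 68.749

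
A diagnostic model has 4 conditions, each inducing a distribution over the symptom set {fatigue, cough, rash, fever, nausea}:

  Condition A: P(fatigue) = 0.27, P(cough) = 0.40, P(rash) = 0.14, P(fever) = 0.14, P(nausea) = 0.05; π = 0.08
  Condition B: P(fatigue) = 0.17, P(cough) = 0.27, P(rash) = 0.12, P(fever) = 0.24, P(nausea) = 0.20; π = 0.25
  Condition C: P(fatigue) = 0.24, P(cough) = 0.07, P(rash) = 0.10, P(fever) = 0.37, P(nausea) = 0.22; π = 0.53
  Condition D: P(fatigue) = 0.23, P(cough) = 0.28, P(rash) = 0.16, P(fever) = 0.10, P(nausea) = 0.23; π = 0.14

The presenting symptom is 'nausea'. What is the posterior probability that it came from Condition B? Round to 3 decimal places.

0.247

P(component k | x) = π_k·f_k(x) / marginal(x), where marginal(x) = Σ_j π_j·f_j(x).
Categorical probabilities:
  p_A = P(nausea | comp) = 0.05
  p_B = P(nausea | comp) = 0.20
  p_C = P(nausea | comp) = 0.22
  p_D = P(nausea | comp) = 0.23
Prior × likelihood for each component:
  π_A·p_A = 0.08 × 0.05 = 0.004
  π_B·p_B = 0.25 × 0.2 = 0.05
  π_C·p_C = 0.53 × 0.22 = 0.1166
  π_D·p_D = 0.14 × 0.23 = 0.0322
Normaliser: 0.004 + 0.05 + 0.1166 + 0.0322 = 0.2028
Responsibility of Condition B: 0.05 / 0.2028 ≈ 0.247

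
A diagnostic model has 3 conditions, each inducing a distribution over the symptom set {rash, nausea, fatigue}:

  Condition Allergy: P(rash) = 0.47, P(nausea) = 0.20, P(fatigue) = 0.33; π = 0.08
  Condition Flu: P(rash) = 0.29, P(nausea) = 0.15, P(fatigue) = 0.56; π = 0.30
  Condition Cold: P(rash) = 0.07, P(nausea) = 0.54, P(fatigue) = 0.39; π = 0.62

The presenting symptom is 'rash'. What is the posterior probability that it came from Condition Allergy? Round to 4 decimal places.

0.2238

Apply Bayes' rule: the posterior for each component is proportional to its prior times its likelihood at x.
Component likelihoods at x = 'rash':
  p_Allergy = P(rash | comp) = 0.47
  p_Flu = P(rash | comp) = 0.29
  p_Cold = P(rash | comp) = 0.07
Weight by the priors:
  P(Z=Allergy)·p_Allergy = 0.08 × 0.47 = 0.0376
  P(Z=Flu)·p_Flu = 0.30 × 0.29 = 0.087
  P(Z=Cold)·p_Cold = 0.62 × 0.07 = 0.0434
Denominator: 0.0376 + 0.087 + 0.0434 = 0.168
Responsibility of Condition Allergy: 0.0376 / 0.168 ≈ 0.2238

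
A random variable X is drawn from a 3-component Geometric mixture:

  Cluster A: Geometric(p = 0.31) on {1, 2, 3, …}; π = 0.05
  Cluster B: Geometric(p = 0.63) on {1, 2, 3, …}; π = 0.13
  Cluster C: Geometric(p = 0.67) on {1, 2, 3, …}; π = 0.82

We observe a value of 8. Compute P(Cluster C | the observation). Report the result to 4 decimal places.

0.1597

P(component k | x) = π_k·f_k(x) / marginal(x), where marginal(x) = Σ_j π_j·f_j(x).
Evaluate each component's likelihood at the observed value:
  f_A = 0.31·(1−0.31)^7 = 0.31·0.0744635 = 0.0230837
  f_B = 0.63·(1−0.63)^7 = 0.63·0.000949319 = 0.000598071
  f_C = 0.67·(1−0.67)^7 = 0.67·0.000426184 = 0.000285544
Prior × likelihood for each component:
  π_A·f_A = 0.05 × 0.0230837 = 0.00115418
  π_B·f_B = 0.13 × 0.000598071 = 7.77492e-05
  π_C·f_C = 0.82 × 0.000285544 = 0.000234146
Marginal: 0.00115418 + 7.77492e-05 + 0.000234146 = 0.00146608
Responsibility of Cluster C: 0.000234146 / 0.00146608 ≈ 0.1597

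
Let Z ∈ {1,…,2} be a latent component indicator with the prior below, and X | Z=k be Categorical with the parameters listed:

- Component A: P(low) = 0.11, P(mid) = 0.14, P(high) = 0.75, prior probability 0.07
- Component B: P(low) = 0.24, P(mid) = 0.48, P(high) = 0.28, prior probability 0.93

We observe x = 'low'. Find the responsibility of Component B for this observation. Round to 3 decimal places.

0.967

P(component k | x) = π_k·f_k(x) / marginal(x), where marginal(x) = Σ_j π_j·f_j(x).
Categorical probabilities:
  f_A = P(low | comp) = 0.11
  f_B = P(low | comp) = 0.24
Unnormalised posteriors:
  π_A·f_A = 0.07 × 0.11 = 0.0077
  π_B·f_B = 0.93 × 0.24 = 0.2232
Denominator: 0.0077 + 0.2232 = 0.2309
P(Component B | x) = 0.2232 / 0.2309 ≈ 0.967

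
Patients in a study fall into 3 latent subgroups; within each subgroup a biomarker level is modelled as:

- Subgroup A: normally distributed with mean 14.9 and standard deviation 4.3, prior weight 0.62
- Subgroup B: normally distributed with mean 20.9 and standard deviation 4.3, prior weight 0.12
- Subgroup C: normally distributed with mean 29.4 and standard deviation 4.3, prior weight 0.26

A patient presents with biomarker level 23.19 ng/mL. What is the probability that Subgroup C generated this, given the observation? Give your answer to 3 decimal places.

P(component k | x) = π_k·f_k(x) / marginal(x), where marginal(x) = Σ_j π_j·f_j(x).
Component likelihoods at x = 23.19 ng/mL:
  f_A = (1/(4.3·√(2π)))·exp(−(23.19−14.9)²/(2·4.3²)) = 0.092777·exp(-1.85841) = 0.0144658
  f_B = (1/(4.3·√(2π)))·exp(−(23.19−20.9)²/(2·4.3²)) = 0.092777·exp(-0.14181) = 0.0805109
  f_C = (1/(4.3·√(2π)))·exp(−(23.19−29.4)²/(2·4.3²)) = 0.092777·exp(-1.04284) = 0.0326997
Multiply by the mixture weights:
  π_A·f_A = 0.62 × 0.0144658 = 0.00896881
  π_B·f_B = 0.12 × 0.0805109 = 0.00966131
  π_C·f_C = 0.26 × 0.0326997 = 0.00850191
Normaliser: 0.00896881 + 0.00966131 + 0.00850191 = 0.027132
So the posterior for Subgroup C is 0.00850191 / 0.027132 ≈ 0.313.

0.313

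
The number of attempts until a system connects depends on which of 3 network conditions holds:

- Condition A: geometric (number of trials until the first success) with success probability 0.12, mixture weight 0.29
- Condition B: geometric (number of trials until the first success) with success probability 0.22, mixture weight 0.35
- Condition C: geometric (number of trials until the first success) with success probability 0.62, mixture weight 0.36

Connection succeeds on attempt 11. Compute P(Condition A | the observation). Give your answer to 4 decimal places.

0.6011

Apply Bayes' rule: the posterior for each component is proportional to its prior times its likelihood at x.
Component likelihoods at x = 11:
  p_A = 0.0334201
  p_B = 0.0183387
  p_C = 3.89249e-05
Prior × likelihood for each component:
  P(Z=A)·p_A = 0.29 × 0.0334201 = 0.00969183
  P(Z=B)·p_B = 0.35 × 0.0183387 = 0.00641855
  P(Z=C)·p_C = 0.36 × 3.89249e-05 = 1.4013e-05
Denominator: 0.00969183 + 0.00641855 + 1.4013e-05 = 0.0161244
So the posterior for Condition A is 0.00969183 / 0.0161244 ≈ 0.6011.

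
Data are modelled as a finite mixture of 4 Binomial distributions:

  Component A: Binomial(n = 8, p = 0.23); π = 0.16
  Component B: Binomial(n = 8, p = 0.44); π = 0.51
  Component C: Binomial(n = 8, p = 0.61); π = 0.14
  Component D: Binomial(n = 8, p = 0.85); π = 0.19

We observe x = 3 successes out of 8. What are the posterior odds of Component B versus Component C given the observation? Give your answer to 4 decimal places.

8.3450

Only the two components matter; the odds are (π_i f_i(x)) / (π_j f_j(x)).
Binomial probabilities:
  f_A = C(8,3)·0.23^3·0.77^5 = 56·0.012167·0.270678 = 0.184427
  f_B = C(8,3)·0.44^3·0.56^5 = 56·0.085184·0.0550732 = 0.262716
  f_C = C(8,3)·0.61^3·0.39^5 = 56·0.226981·0.00902242 = 0.114683
  f_D = C(8,3)·0.85^3·0.15^5 = 56·0.614125·7.59375e-05 = 0.00261157
Odds = (0.51/0.14) × (0.262716/0.114683) = 3.64286 × 2.29079 ≈ 8.3450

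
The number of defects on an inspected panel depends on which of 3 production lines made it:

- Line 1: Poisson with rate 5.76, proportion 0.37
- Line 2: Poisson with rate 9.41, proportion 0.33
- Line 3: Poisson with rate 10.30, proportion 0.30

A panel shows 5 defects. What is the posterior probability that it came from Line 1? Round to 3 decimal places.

By Bayes' theorem, P(k | x) = P(Z=k) f_k(x) / Σ_j P(Z=j) f_j(x).
Poisson probabilities:
  L_1 = e^(−5.76)·5.76^5/5! = 0.166493
  L_2 = e^(−9.41)·9.41^5/5! = 0.0503565
  L_3 = e^(−10.30)·10.30^5/5! = 0.0324916
Weight by the priors:
  P(Z=1)·L_1 = 0.37 × 0.166493 = 0.0616023
  P(Z=2)·L_2 = 0.33 × 0.0503565 = 0.0166177
  P(Z=3)·L_3 = 0.30 × 0.0324916 = 0.00974749
Denominator: 0.0616023 + 0.0166177 + 0.00974749 = 0.0879674
P(Line 1 | x) = 0.0616023 / 0.0879674 ≈ 0.700

0.700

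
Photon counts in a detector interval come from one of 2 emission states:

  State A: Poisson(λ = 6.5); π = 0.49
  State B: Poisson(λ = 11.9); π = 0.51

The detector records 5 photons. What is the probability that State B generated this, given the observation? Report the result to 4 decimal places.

0.0882

Posterior ∝ prior × likelihood, so P(k | x) ∝ w_k f_k(x); normalise over all components.
Evaluate each component's likelihood at the observed value:
  p_A = 0.145369
  p_B = 0.0135036
Prior × likelihood for each component:
  w_A·p_A = 0.49 × 0.145369 = 0.0712307
  w_B·p_B = 0.51 × 0.0135036 = 0.00688683
Marginal: 0.0712307 + 0.00688683 = 0.0781176
Responsibility of State B: 0.00688683 / 0.0781176 ≈ 0.0882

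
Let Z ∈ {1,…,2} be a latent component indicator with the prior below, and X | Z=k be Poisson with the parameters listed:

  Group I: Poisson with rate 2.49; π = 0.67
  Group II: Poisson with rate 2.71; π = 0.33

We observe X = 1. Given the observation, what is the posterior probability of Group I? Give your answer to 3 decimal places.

Apply Bayes' rule: the posterior for each component is proportional to its prior times its likelihood at x.
Component likelihoods at x = 1:
  L_I = 0.206446
  L_II = 0.180315
Prior × likelihood for each component:
  P(Z=I)·L_I = 0.67 × 0.206446 = 0.138319
  P(Z=II)·L_II = 0.33 × 0.180315 = 0.0595039
Sum: 0.138319 + 0.0595039 = 0.197823
Responsibility of Group I: 0.138319 / 0.197823 ≈ 0.699

0.699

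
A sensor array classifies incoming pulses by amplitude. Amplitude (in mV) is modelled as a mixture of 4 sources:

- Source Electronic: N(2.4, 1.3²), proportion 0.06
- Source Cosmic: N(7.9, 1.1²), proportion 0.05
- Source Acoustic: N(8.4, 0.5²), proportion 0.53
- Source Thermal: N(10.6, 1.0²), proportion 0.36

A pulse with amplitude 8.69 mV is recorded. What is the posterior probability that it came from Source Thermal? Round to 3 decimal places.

0.059

Posterior ∝ prior × likelihood, so P(k | x) ∝ w_k f_k(x); normalise over all components.
Evaluate each component's likelihood at the observed value:
  p_Electronic = 2.5316e-06
  p_Cosmic = 0.280231
  p_Acoustic = 0.67436
  p_Thermal = 0.0643777
Prior × likelihood for each component:
  w_Electronic·p_Electronic = 0.06 × 2.5316e-06 = 1.51896e-07
  w_Cosmic·p_Cosmic = 0.05 × 0.280231 = 0.0140115
  w_Acoustic·p_Acoustic = 0.53 × 0.67436 = 0.357411
  w_Thermal·p_Thermal = 0.36 × 0.0643777 = 0.023176
Evidence: 1.51896e-07 + 0.0140115 + 0.357411 + 0.023176 = 0.394598
So the posterior for Source Thermal is 0.023176 / 0.394598 ≈ 0.059.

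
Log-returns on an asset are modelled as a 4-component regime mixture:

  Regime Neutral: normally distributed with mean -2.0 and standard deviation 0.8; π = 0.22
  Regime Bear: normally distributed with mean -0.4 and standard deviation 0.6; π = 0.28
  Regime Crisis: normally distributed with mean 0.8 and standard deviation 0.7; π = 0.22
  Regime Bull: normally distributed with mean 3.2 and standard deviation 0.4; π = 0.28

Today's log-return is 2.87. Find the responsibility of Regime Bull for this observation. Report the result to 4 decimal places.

0.9921

By Bayes' theorem, P(k | x) = π_k f_k(x) / Σ_j π_j f_j(x).
Normal densities:
  L_Neutral = (1/(0.8·√(2π)))·exp(−(2.87−-2.0)²/(2·0.8²)) = 0.498678·exp(-18.52883) = 4.47561e-09
  L_Bear = (1/(0.6·√(2π)))·exp(−(2.87−-0.4)²/(2·0.6²)) = 0.664904·exp(-14.85125) = 2.36017e-07
  L_Crisis = (1/(0.7·√(2π)))·exp(−(2.87−0.8)²/(2·0.7²)) = 0.569918·exp(-4.37235) = 0.00719326
  L_Bull = (1/(0.4·√(2π)))·exp(−(2.87−3.2)²/(2·0.4²)) = 0.997356·exp(-0.34031) = 0.709666
Prior × likelihood for each component:
  π_Neutral·L_Neutral = 0.22 × 4.47561e-09 = 9.84634e-10
  π_Bear·L_Bear = 0.28 × 2.36017e-07 = 6.60847e-08
  π_Crisis·L_Crisis = 0.22 × 0.00719326 = 0.00158252
  π_Bull·L_Bull = 0.28 × 0.709666 = 0.198707
Marginal: 9.84634e-10 + 6.60847e-08 + 0.00158252 + 0.198707 = 0.200289
Responsibility of Regime Bull: 0.198707 / 0.200289 ≈ 0.9921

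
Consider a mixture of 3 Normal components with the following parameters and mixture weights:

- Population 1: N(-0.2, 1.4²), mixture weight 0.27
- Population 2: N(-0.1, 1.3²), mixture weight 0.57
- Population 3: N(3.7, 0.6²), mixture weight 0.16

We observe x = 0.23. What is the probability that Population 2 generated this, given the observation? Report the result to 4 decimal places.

Posterior ∝ prior × likelihood, so P(k | x) ∝ π_k f_k(x); normalise over all components.
Evaluate each component's likelihood at the observed value:
  L_1 = (1/(1.4·√(2π)))·exp(−(0.23−-0.2)²/(2·1.4²)) = 0.284959·exp(-0.04717) = 0.27183
  L_2 = (1/(1.3·√(2π)))·exp(−(0.23−-0.1)²/(2·1.3²)) = 0.306879·exp(-0.03222) = 0.297149
  L_3 = (1/(0.6·√(2π)))·exp(−(0.23−3.7)²/(2·0.6²)) = 0.664904·exp(-16.72347) = 3.6295e-08
Prior × likelihood for each component:
  π_1·L_1 = 0.27 × 0.27183 = 0.073394
  π_2·L_2 = 0.57 × 0.297149 = 0.169375
  π_3·L_3 = 0.16 × 3.6295e-08 = 5.8072e-09
Evidence: 0.073394 + 0.169375 + 5.8072e-09 = 0.242769
Responsibility of Population 2: 0.169375 / 0.242769 ≈ 0.6977

0.6977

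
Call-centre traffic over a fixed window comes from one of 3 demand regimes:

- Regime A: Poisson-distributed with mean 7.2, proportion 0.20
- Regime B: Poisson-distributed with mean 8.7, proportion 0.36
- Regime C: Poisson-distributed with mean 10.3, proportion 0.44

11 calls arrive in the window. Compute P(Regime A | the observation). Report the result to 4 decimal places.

By Bayes' theorem, P(k | x) = π_k f_k(x) / Σ_j π_j f_j(x).
Component likelihoods at x = 11 calls:
  p_A = e^(−7.2)·7.2^11/11! = 0.0504175
  p_B = e^(−8.7)·8.7^11/11! = 0.0901974
  p_C = e^(−10.3)·10.3^11/11! = 0.116633
Unnormalised posteriors:
  π_A·p_A = 0.20 × 0.0504175 = 0.0100835
  π_B·p_B = 0.36 × 0.0901974 = 0.0324711
  π_C·p_C = 0.44 × 0.116633 = 0.0513184
Normaliser: 0.0100835 + 0.0324711 + 0.0513184 = 0.093873
P(Regime A | x) = 0.0100835 / 0.093873 ≈ 0.1074

0.1074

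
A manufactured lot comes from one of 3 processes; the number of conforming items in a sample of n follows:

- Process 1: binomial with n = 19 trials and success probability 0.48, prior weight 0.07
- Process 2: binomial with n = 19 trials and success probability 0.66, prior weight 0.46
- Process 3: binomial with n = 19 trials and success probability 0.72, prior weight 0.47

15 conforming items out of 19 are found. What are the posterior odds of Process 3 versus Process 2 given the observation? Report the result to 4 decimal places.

1.7333

Since P(k|x) ∝ π_k f_k(x), the posterior odds are π_i f_i(x) / (π_j f_j(x)).
Binomial probabilities:
  L_1 = C(19,15)·0.48^15·0.52^4 = 3876·1.65432e-05·0.0731162 = 0.0046883
  L_2 = C(19,15)·0.66^15·0.34^4 = 3876·0.00196408·0.0133634 = 0.101732
  L_3 = C(19,15)·0.72^15·0.28^4 = 3876·0.00724415·0.00614656 = 0.172585
Odds = (0.47/0.46) × (0.172585/0.101732) = 1.02174 × 1.69646 ≈ 1.7333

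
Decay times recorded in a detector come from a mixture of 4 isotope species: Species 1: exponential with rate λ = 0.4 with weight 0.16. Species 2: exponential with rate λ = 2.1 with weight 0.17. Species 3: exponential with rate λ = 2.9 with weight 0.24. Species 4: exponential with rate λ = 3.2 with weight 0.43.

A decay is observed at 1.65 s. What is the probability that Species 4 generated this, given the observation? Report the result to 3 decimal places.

0.123

Apply Bayes' rule: the posterior for each component is proportional to its prior times its likelihood at x.
Evaluate each component's likelihood at the observed value:
  p_1 = 0.206741
  p_2 = 0.0656733
  p_3 = 0.024227
  p_4 = 0.0162958
Weight by the priors:
  π_1·p_1 = 0.16 × 0.206741 = 0.0330785
  π_2·p_2 = 0.17 × 0.0656733 = 0.0111645
  π_3·p_3 = 0.24 × 0.024227 = 0.00581447
  π_4·p_4 = 0.43 × 0.0162958 = 0.00700718
Normaliser: 0.0330785 + 0.0111645 + 0.00581447 + 0.00700718 = 0.0570646
Responsibility of Species 4: 0.00700718 / 0.0570646 ≈ 0.123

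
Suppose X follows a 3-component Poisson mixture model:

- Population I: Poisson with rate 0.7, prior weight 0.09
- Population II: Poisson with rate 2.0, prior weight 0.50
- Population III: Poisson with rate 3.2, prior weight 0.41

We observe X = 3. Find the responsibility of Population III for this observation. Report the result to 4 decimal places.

The responsibility of component k is π_k f_k(x) divided by Σ_j π_j f_j(x).
Poisson probabilities:
  f_I = e^(−0.7)·0.7^3/3! = 0.0283881
  f_II = e^(−2.0)·2.0^3/3! = 0.180447
  f_III = e^(−3.2)·3.2^3/3! = 0.222616
Weight by the priors:
  π_I·f_I = 0.09 × 0.0283881 = 0.00255493
  π_II·f_II = 0.50 × 0.180447 = 0.0902235
  π_III·f_III = 0.41 × 0.222616 = 0.0912726
Marginal: 0.00255493 + 0.0902235 + 0.0912726 = 0.184051
P(Population III | 3) = 0.0912726 / 0.184051 ≈ 0.4959

0.4959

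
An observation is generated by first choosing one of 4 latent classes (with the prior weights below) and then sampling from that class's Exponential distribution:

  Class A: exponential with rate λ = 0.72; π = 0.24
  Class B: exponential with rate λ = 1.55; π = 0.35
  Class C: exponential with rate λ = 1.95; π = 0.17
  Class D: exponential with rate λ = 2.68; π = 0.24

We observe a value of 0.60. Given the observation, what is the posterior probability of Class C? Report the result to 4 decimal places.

Posterior ∝ prior × likelihood, so P(k | x) ∝ π_k f_k(x); normalise over all components.
Component likelihoods at x = 0.60:
  f_A = 0.72·e^(−0.72·0.60) = 0.72·e^(−0.4320) = 0.467431
  f_B = 1.55·e^(−1.55·0.60) = 1.55·e^(−0.9300) = 0.611558
  f_C = 1.95·e^(−1.95·0.60) = 1.95·e^(−1.1700) = 0.605216
  f_D = 2.68·e^(−2.68·0.60) = 2.68·e^(−1.6080) = 0.536771
Prior × likelihood for each component:
  π_A·f_A = 0.24 × 0.467431 = 0.112183
  π_B·f_B = 0.35 × 0.611558 = 0.214045
  π_C·f_C = 0.17 × 0.605216 = 0.102887
  π_D·f_D = 0.24 × 0.536771 = 0.128825
Evidence: 0.112183 + 0.214045 + 0.102887 + 0.128825 = 0.557941
P(Class C | 0.60) = 0.102887 / 0.557941 ≈ 0.1844

0.1844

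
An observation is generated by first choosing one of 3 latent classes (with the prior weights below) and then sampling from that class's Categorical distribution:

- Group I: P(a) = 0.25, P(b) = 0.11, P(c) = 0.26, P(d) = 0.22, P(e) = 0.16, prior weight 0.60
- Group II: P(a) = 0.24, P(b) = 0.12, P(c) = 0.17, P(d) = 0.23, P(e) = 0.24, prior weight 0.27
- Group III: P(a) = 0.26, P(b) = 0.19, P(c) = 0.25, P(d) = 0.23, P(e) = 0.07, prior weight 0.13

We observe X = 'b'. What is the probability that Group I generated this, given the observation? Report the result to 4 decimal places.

0.5361

P(component k | x) = P(Z=k)·f_k(x) / marginal(x), where marginal(x) = Σ_j P(Z=j)·f_j(x).
Categorical probabilities:
  L_I = P(b | comp) = 0.11
  L_II = P(b | comp) = 0.12
  L_III = P(b | comp) = 0.19
Unnormalised posteriors:
  P(Z=I)·L_I = 0.60 × 0.11 = 0.066
  P(Z=II)·L_II = 0.27 × 0.12 = 0.0324
  P(Z=III)·L_III = 0.13 × 0.19 = 0.0247
Sum: 0.066 + 0.0324 + 0.0247 = 0.1231
Responsibility of Group I: 0.066 / 0.1231 ≈ 0.5361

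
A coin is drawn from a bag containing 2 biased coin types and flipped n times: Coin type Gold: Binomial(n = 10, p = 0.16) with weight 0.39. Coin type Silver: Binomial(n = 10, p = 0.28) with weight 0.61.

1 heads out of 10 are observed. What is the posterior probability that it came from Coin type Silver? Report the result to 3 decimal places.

0.406

Posterior ∝ prior × likelihood, so P(k | x) ∝ P(Z=k) f_k(x); normalise over all components.
Evaluate each component's likelihood at the observed value:
  f_Gold = C(10,1)·0.16^1·0.84^9 = 10·0.16·0.208216 = 0.333145
  f_Silver = C(10,1)·0.28^1·0.72^9 = 10·0.28·0.0519987 = 0.145596
Weight by the priors:
  P(Z=Gold)·f_Gold = 0.39 × 0.333145 = 0.129927
  P(Z=Silver)·f_Silver = 0.61 × 0.145596 = 0.0888138
Denominator: 0.129927 + 0.0888138 = 0.21874
P(Coin type Silver | data) = 0.0888138 / 0.21874 ≈ 0.406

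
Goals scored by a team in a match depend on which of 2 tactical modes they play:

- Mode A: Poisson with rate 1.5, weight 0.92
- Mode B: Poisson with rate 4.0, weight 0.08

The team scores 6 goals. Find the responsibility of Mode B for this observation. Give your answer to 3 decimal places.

By Bayes' theorem, P(k | x) = w_k f_k(x) / Σ_j w_j f_j(x).
Component likelihoods at x = 6 goals:
  f_A = e^(−1.5)·1.5^6/6! = 0.00352999
  f_B = e^(−4.0)·4.0^6/6! = 0.104196
Weight by the priors:
  w_A·f_A = 0.92 × 0.00352999 = 0.00324759
  w_B·f_B = 0.08 × 0.104196 = 0.00833565
Normaliser: 0.00324759 + 0.00833565 = 0.0115832
P(Mode B | the observation) = 0.00833565 / 0.0115832 ≈ 0.720

0.720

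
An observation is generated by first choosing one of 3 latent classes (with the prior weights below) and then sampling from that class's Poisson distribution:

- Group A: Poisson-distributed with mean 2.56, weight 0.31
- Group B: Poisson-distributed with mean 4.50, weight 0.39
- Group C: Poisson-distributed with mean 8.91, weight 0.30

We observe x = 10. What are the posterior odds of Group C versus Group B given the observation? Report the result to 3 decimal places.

8.659

Only the two components matter; the odds are (w_i f_i(x)) / (w_j f_j(x)).
Component likelihoods at x = 10:
  p_A = 0.000257539
  p_B = 0.0104241
  p_C = 0.117341
Odds = (0.30/0.39) × (0.117341/0.0104241) = 0.769231 × 11.2568 ≈ 8.659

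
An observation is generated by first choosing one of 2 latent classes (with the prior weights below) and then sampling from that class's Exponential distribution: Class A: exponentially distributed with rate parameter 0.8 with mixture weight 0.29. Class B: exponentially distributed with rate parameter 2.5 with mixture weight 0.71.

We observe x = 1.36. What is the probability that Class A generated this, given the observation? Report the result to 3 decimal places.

Posterior ∝ prior × likelihood, so P(k | x) ∝ π_k f_k(x); normalise over all components.
Component likelihoods at x = 1.36:
  p_A = 0.8·e^(−0.8·1.36) = 0.8·e^(−1.0880) = 0.269512
  p_B = 2.5·e^(−2.5·1.36) = 2.5·e^(−3.4000) = 0.0834332
Multiply by the mixture weights:
  π_A·p_A = 0.29 × 0.269512 = 0.0781584
  π_B·p_B = 0.71 × 0.0834332 = 0.0592376
Denominator: 0.0781584 + 0.0592376 = 0.137396
Responsibility of Class A: 0.0781584 / 0.137396 ≈ 0.569

0.569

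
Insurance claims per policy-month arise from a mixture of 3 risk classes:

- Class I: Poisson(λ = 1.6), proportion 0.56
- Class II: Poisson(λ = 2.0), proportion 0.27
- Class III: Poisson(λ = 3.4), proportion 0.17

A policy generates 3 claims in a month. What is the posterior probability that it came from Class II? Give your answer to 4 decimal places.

0.2988

The responsibility of component k is π_k f_k(x) divided by Σ_j π_j f_j(x).
Evaluate each component's likelihood at the observed value:
  L_I = e^(−1.6)·1.6^3/3! = 0.137828
  L_II = e^(−2.0)·2.0^3/3! = 0.180447
  L_III = e^(−3.4)·3.4^3/3! = 0.218617
Weight by the priors:
  π_I·L_I = 0.56 × 0.137828 = 0.0771837
  π_II·L_II = 0.27 × 0.180447 = 0.0487207
  π_III·L_III = 0.17 × 0.218617 = 0.0371649
Normaliser: 0.0771837 + 0.0487207 + 0.0371649 = 0.163069
P(Class II | x) = 0.0487207 / 0.163069 ≈ 0.2988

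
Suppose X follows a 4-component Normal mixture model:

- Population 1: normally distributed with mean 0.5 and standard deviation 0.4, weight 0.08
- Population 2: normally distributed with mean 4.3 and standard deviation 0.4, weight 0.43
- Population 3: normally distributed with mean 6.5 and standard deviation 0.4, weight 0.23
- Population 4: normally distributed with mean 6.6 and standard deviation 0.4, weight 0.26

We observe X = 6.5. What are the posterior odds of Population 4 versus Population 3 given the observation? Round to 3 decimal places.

1.096

Posterior odds = (P(Z=i) f_i(x)) / (P(Z=j) f_j(x)); the normalising sum cancels.
Evaluate each component's likelihood at the observed value:
  p_1 = (1/(0.4·√(2π)))·exp(−(6.5−0.5)²/(2·0.4²)) = 0.997356·exp(-112.50000) = 1.38268e-49
  p_2 = (1/(0.4·√(2π)))·exp(−(6.5−4.3)²/(2·0.4²)) = 0.997356·exp(-15.12500) = 2.69244e-07
  p_3 = (1/(0.4·√(2π)))·exp(−(6.5−6.5)²/(2·0.4²)) = 0.997356·exp(-0.00000) = 0.997356
  p_4 = (1/(0.4·√(2π)))·exp(−(6.5−6.6)²/(2·0.4²)) = 0.997356·exp(-0.03125) = 0.96667
Posterior odds = (P(Z=4)·p_4) / (P(Z=3)·p_3) = (0.26·0.96667) / (0.23·0.997356) = 0.251334 / 0.229392 ≈ 1.096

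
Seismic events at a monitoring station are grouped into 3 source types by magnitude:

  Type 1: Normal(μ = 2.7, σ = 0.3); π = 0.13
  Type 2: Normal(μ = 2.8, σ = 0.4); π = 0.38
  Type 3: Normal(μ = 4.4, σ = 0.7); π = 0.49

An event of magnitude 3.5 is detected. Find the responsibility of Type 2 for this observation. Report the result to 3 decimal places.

0.392

By Bayes' theorem, P(k | x) = π_k f_k(x) / Σ_j π_j f_j(x).
Component likelihoods at x = 3.5:
  f_1 = 0.0379866
  f_2 = 0.215693
  f_3 = 0.249376
Weight by the priors:
  π_1·f_1 = 0.13 × 0.0379866 = 0.00493826
  π_2·f_2 = 0.38 × 0.215693 = 0.0819635
  π_3·f_3 = 0.49 × 0.249376 = 0.122194
Evidence: 0.00493826 + 0.0819635 + 0.122194 = 0.209096
P(Type 2 | the observation) = 0.0819635 / 0.209096 ≈ 0.392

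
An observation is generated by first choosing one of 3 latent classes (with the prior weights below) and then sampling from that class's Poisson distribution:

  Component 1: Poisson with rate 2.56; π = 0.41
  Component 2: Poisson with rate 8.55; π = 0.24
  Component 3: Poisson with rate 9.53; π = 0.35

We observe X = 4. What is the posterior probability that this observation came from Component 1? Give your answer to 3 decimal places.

0.748

P(component k | x) = π_k·f_k(x) / marginal(x), where marginal(x) = Σ_j π_j·f_j(x).
Poisson probabilities:
  f_1 = 0.138342
  f_2 = 0.0430958
  f_3 = 0.0249651
Unnormalised posteriors:
  π_1·f_1 = 0.41 × 0.138342 = 0.0567203
  π_2·f_2 = 0.24 × 0.0430958 = 0.010343
  π_3·f_3 = 0.35 × 0.0249651 = 0.0087378
Normaliser: 0.0567203 + 0.010343 + 0.0087378 = 0.0758011
Responsibility of Component 1: 0.0567203 / 0.0758011 ≈ 0.748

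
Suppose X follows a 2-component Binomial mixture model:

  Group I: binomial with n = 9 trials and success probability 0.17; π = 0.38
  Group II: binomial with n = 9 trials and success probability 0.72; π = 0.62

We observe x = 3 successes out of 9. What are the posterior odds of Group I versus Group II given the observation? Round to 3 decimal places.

5.473

Only the two components matter; the odds are (π_i f_i(x)) / (π_j f_j(x)).
Component likelihoods at x = 3 successes out of 9:
  L_I = 0.134926
  L_II = 0.0151086
Odds = (0.38/0.62) × (0.134926/0.0151086) = 0.612903 × 8.93037 ≈ 5.473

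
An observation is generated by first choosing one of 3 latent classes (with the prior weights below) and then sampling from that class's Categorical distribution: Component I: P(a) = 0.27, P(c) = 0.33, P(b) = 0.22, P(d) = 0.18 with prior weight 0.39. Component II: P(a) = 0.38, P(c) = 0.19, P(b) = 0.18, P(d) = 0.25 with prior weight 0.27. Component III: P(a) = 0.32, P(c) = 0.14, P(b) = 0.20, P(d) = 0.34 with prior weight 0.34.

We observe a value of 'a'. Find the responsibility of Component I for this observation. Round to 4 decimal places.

0.3325

Posterior ∝ prior × likelihood, so P(k | x) ∝ w_k f_k(x); normalise over all components.
Categorical probabilities:
  f_I = 0.27
  f_II = 0.38
  f_III = 0.32
Unnormalised posteriors:
  w_I·f_I = 0.39 × 0.27 = 0.1053
  w_II·f_II = 0.27 × 0.38 = 0.1026
  w_III·f_III = 0.34 × 0.32 = 0.1088
Sum: 0.1053 + 0.1026 + 0.1088 = 0.3167
P(Component I | data) ≈ 0.3325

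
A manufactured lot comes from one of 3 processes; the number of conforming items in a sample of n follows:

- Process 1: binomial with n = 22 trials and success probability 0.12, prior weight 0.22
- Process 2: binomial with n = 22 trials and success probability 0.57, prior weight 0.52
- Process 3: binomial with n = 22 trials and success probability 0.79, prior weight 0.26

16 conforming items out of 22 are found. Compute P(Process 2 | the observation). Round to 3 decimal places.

0.443

P(component k | x) = π_k·f_k(x) / marginal(x), where marginal(x) = Σ_j π_j·f_j(x).
Component likelihoods at x = 16 conforming items out of 22:
  p_1 = C(22,16)·0.12^16·0.88^6 = 74613·1.84884e-15·0.464404 = 6.40635e-11
  p_2 = C(22,16)·0.57^16·0.43^6 = 74613·0.000124165·0.00632136 = 0.0585629
  p_3 = C(22,16)·0.79^16·0.21^6 = 74613·0.0230162·8.57661e-05 = 0.147287
Multiply by the mixture weights:
  π_1·p_1 = 0.22 × 6.40635e-11 = 1.4094e-11
  π_2·p_2 = 0.52 × 0.0585629 = 0.0304527
  π_3·p_3 = 0.26 × 0.147287 = 0.0382946
Normaliser: 1.4094e-11 + 0.0304527 + 0.0382946 = 0.0687473
Responsibility of Process 2: 0.0304527 / 0.0687473 ≈ 0.443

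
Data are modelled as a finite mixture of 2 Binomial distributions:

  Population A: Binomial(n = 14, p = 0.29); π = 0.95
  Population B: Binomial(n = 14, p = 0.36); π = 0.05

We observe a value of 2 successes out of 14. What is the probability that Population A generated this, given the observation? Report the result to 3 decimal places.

0.977

P(component k | x) = P(Z=k)·f_k(x) / marginal(x), where marginal(x) = Σ_j P(Z=j)·f_j(x).
Component likelihoods at x = 2 successes out of 14:
  p_A = 0.125585
  p_B = 0.0556937
Weight by the priors:
  P(Z=A)·p_A = 0.95 × 0.125585 = 0.119306
  P(Z=B)·p_B = 0.05 × 0.0556937 = 0.00278469
Evidence: 0.119306 + 0.00278469 = 0.12209
So the posterior for Population A is 0.119306 / 0.12209 ≈ 0.977.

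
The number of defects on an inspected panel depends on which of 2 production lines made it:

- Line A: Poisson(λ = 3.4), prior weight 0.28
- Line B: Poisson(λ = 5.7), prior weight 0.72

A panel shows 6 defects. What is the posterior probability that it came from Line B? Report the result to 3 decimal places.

0.851

Apply Bayes' rule: the posterior for each component is proportional to its prior times its likelihood at x.
Component likelihoods at x = 6 defects:
  f_A = e^(−3.4)·3.4^6/6! = 0.0716044
  f_B = e^(−5.7)·5.7^6/6! = 0.159382
Multiply by the mixture weights:
  P(Z=A)·f_A = 0.28 × 0.0716044 = 0.0200492
  P(Z=B)·f_B = 0.72 × 0.159382 = 0.114755
Normaliser: 0.0200492 + 0.114755 = 0.134804
P(Line B | 6 defects) ≈ 0.851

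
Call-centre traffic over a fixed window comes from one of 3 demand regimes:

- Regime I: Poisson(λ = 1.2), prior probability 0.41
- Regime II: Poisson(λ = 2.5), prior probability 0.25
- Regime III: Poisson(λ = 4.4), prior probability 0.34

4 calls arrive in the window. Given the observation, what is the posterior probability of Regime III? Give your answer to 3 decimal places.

0.597

Posterior ∝ prior × likelihood, so P(k | x) ∝ π_k f_k(x); normalise over all components.
Component likelihoods at x = 4 calls:
  p_I = 0.0260232
  p_II = 0.133602
  p_III = 0.191736
Multiply by the mixture weights:
  π_I·p_I = 0.41 × 0.0260232 = 0.0106695
  π_II·p_II = 0.25 × 0.133602 = 0.0334005
  π_III·p_III = 0.34 × 0.191736 = 0.0651903
Denominator: 0.0106695 + 0.0334005 + 0.0651903 = 0.10926
P(Regime III | the observation) ≈ 0.597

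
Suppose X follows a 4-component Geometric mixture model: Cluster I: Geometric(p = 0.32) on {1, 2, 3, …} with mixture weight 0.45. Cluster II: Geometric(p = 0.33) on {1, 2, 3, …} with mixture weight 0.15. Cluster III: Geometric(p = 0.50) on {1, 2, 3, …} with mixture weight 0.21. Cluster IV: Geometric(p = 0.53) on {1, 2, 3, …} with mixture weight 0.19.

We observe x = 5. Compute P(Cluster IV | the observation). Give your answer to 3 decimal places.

0.094

The responsibility of component k is P(Z=k) f_k(x) divided by Σ_j P(Z=j) f_j(x).
Evaluate each component's likelihood at the observed value:
  L_I = 0.0684204
  L_II = 0.0664987
  L_III = 0.03125
  L_IV = 0.0258623
Weight by the priors:
  P(Z=I)·L_I = 0.45 × 0.0684204 = 0.0307892
  P(Z=II)·L_II = 0.15 × 0.0664987 = 0.0099748
  P(Z=III)·L_III = 0.21 × 0.03125 = 0.0065625
  P(Z=IV)·L_IV = 0.19 × 0.0258623 = 0.00491384
Normaliser: 0.0307892 + 0.0099748 + 0.0065625 + 0.00491384 = 0.0522403
P(Cluster IV | x) = 0.00491384 / 0.0522403 ≈ 0.094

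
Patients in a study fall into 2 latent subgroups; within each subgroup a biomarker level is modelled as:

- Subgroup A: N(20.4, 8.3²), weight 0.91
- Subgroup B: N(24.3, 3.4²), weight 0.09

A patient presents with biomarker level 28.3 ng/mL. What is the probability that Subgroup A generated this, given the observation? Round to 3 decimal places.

Apply Bayes' rule: the posterior for each component is proportional to its prior times its likelihood at x.
Evaluate each component's likelihood at the observed value:
  f_A = (1/(8.3·√(2π)))·exp(−(28.3−20.4)²/(2·8.3²)) = 0.048065·exp(-0.45297) = 0.030557
  f_B = (1/(3.4·√(2π)))·exp(−(28.3−24.3)²/(2·3.4²)) = 0.117336·exp(-0.69204) = 0.0587329
Unnormalised posteriors:
  π_A·f_A = 0.91 × 0.030557 = 0.0278068
  π_B·f_B = 0.09 × 0.0587329 = 0.00528596
Normaliser: 0.0278068 + 0.00528596 = 0.0330928
P(Subgroup A | x) = 0.0278068 / 0.0330928 ≈ 0.840

0.840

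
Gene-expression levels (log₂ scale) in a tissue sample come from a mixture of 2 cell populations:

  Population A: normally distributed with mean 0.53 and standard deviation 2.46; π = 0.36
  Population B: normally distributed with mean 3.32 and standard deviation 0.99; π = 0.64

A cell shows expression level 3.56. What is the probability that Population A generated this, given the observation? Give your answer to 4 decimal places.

By Bayes' theorem, P(k | x) = w_k f_k(x) / Σ_j w_j f_j(x).
Evaluate each component's likelihood at the observed value:
  f_A = 0.0759522
  f_B = 0.391303
Prior × likelihood for each component:
  w_A·f_A = 0.36 × 0.0759522 = 0.0273428
  w_B·f_B = 0.64 × 0.391303 = 0.250434
Sum: 0.0273428 + 0.250434 = 0.277777
P(Population A | x) ≈ 0.0984

0.0984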